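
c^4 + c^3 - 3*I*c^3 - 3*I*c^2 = c^2*(c + 1)*(c - 3*I)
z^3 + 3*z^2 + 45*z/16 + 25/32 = (z + 1/2)*(z + 5/4)^2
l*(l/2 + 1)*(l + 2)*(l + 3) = l^4/2 + 7*l^3/2 + 8*l^2 + 6*l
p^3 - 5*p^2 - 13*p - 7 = (p - 7)*(p + 1)^2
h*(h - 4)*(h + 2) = h^3 - 2*h^2 - 8*h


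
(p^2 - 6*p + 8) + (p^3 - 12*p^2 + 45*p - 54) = p^3 - 11*p^2 + 39*p - 46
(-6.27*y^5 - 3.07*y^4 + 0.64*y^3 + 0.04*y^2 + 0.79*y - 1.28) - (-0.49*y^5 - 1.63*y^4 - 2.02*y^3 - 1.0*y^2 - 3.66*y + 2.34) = -5.78*y^5 - 1.44*y^4 + 2.66*y^3 + 1.04*y^2 + 4.45*y - 3.62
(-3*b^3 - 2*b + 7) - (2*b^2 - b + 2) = -3*b^3 - 2*b^2 - b + 5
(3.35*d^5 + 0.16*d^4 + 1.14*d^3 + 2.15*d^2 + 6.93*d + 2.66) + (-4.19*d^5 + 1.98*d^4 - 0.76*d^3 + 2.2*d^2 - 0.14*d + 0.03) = -0.84*d^5 + 2.14*d^4 + 0.38*d^3 + 4.35*d^2 + 6.79*d + 2.69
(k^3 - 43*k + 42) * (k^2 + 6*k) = k^5 + 6*k^4 - 43*k^3 - 216*k^2 + 252*k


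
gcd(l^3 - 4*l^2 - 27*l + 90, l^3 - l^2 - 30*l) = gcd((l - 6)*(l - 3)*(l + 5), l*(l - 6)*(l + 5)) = l^2 - l - 30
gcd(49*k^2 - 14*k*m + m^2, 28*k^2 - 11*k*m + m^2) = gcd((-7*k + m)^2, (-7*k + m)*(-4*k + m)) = 7*k - m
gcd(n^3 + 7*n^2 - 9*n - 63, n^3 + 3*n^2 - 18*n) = n - 3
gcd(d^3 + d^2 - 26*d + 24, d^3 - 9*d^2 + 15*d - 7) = d - 1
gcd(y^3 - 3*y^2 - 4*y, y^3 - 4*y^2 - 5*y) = y^2 + y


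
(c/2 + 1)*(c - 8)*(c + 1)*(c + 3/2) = c^4/2 - 7*c^3/4 - 59*c^2/4 - 49*c/2 - 12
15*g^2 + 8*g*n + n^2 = (3*g + n)*(5*g + n)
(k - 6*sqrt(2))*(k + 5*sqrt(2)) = k^2 - sqrt(2)*k - 60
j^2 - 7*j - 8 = (j - 8)*(j + 1)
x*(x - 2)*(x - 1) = x^3 - 3*x^2 + 2*x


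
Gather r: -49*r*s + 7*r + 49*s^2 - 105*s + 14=r*(7 - 49*s) + 49*s^2 - 105*s + 14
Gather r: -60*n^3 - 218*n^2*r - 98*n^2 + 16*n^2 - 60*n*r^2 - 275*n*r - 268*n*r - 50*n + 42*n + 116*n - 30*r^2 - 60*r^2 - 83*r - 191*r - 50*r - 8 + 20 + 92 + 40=-60*n^3 - 82*n^2 + 108*n + r^2*(-60*n - 90) + r*(-218*n^2 - 543*n - 324) + 144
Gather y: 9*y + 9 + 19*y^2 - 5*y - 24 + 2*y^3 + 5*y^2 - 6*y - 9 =2*y^3 + 24*y^2 - 2*y - 24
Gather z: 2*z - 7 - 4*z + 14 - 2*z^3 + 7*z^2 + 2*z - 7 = -2*z^3 + 7*z^2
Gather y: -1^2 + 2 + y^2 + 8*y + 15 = y^2 + 8*y + 16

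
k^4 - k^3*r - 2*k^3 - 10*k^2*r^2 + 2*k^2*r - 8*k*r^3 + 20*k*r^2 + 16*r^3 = (k - 2)*(k - 4*r)*(k + r)*(k + 2*r)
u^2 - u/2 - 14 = (u - 4)*(u + 7/2)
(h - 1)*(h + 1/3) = h^2 - 2*h/3 - 1/3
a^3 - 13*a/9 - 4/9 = (a - 4/3)*(a + 1/3)*(a + 1)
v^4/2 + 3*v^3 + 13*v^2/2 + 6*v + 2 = (v/2 + 1)*(v + 1)^2*(v + 2)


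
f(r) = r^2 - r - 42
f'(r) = 2*r - 1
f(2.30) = -39.01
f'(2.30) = 3.60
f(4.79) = -23.85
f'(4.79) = 8.58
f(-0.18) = -41.79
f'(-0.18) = -1.36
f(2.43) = -38.53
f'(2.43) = 3.86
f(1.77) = -40.64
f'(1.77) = 2.54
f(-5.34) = -8.14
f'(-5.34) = -11.68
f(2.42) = -38.56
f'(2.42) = 3.84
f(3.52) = -33.13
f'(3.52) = 6.04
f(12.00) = 90.00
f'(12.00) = 23.00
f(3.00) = -36.00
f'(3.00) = 5.00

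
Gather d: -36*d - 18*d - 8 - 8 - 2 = -54*d - 18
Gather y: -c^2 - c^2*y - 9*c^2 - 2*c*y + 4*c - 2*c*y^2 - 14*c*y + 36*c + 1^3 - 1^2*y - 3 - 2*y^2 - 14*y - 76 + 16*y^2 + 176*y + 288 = -10*c^2 + 40*c + y^2*(14 - 2*c) + y*(-c^2 - 16*c + 161) + 210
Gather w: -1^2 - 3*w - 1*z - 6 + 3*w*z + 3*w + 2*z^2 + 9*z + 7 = 3*w*z + 2*z^2 + 8*z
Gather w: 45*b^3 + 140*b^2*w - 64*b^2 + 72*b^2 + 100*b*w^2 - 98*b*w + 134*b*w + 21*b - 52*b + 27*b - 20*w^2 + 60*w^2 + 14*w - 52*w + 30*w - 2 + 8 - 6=45*b^3 + 8*b^2 - 4*b + w^2*(100*b + 40) + w*(140*b^2 + 36*b - 8)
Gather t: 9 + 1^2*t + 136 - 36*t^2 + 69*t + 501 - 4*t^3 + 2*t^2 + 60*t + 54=-4*t^3 - 34*t^2 + 130*t + 700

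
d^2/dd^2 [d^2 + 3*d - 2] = 2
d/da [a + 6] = 1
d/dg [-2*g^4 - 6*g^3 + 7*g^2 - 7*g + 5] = -8*g^3 - 18*g^2 + 14*g - 7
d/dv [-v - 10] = -1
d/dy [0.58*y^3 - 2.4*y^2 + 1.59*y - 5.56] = 1.74*y^2 - 4.8*y + 1.59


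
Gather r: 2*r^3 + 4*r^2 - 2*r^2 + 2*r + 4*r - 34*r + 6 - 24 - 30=2*r^3 + 2*r^2 - 28*r - 48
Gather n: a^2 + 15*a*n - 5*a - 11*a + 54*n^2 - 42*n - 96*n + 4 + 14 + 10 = a^2 - 16*a + 54*n^2 + n*(15*a - 138) + 28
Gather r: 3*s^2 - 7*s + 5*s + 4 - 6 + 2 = 3*s^2 - 2*s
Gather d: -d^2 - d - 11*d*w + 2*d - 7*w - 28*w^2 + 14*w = -d^2 + d*(1 - 11*w) - 28*w^2 + 7*w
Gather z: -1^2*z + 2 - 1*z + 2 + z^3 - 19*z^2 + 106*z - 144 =z^3 - 19*z^2 + 104*z - 140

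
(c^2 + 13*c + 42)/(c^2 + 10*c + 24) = (c + 7)/(c + 4)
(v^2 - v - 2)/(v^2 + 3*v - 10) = (v + 1)/(v + 5)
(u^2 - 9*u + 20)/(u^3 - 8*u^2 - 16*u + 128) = (u - 5)/(u^2 - 4*u - 32)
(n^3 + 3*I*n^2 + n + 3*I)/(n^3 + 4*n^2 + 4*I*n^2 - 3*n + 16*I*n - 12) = (n - I)/(n + 4)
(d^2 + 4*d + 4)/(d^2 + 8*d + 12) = (d + 2)/(d + 6)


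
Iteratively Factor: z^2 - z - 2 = (z + 1)*(z - 2)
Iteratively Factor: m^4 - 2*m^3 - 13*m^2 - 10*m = (m)*(m^3 - 2*m^2 - 13*m - 10) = m*(m - 5)*(m^2 + 3*m + 2) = m*(m - 5)*(m + 2)*(m + 1)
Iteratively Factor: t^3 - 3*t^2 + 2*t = (t - 1)*(t^2 - 2*t) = t*(t - 1)*(t - 2)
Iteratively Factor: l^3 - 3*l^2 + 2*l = (l - 2)*(l^2 - l) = (l - 2)*(l - 1)*(l)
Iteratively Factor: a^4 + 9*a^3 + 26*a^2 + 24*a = (a + 2)*(a^3 + 7*a^2 + 12*a) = a*(a + 2)*(a^2 + 7*a + 12) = a*(a + 2)*(a + 4)*(a + 3)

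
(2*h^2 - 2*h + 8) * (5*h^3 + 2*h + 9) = 10*h^5 - 10*h^4 + 44*h^3 + 14*h^2 - 2*h + 72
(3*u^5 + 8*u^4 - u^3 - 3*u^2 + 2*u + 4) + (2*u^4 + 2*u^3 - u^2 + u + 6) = 3*u^5 + 10*u^4 + u^3 - 4*u^2 + 3*u + 10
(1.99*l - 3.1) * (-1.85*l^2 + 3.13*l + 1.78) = -3.6815*l^3 + 11.9637*l^2 - 6.1608*l - 5.518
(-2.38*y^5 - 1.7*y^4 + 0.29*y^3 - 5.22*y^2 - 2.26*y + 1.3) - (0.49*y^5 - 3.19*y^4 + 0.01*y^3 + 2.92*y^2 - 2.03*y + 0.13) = -2.87*y^5 + 1.49*y^4 + 0.28*y^3 - 8.14*y^2 - 0.23*y + 1.17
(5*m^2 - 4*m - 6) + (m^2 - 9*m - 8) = 6*m^2 - 13*m - 14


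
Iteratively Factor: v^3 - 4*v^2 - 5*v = (v + 1)*(v^2 - 5*v) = v*(v + 1)*(v - 5)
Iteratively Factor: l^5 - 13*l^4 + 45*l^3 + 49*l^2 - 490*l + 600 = (l - 4)*(l^4 - 9*l^3 + 9*l^2 + 85*l - 150) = (l - 5)*(l - 4)*(l^3 - 4*l^2 - 11*l + 30) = (l - 5)*(l - 4)*(l + 3)*(l^2 - 7*l + 10) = (l - 5)*(l - 4)*(l - 2)*(l + 3)*(l - 5)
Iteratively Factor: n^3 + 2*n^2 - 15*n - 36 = (n + 3)*(n^2 - n - 12) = (n + 3)^2*(n - 4)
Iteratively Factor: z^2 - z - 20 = (z + 4)*(z - 5)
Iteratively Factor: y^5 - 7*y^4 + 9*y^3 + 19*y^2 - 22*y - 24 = (y - 3)*(y^4 - 4*y^3 - 3*y^2 + 10*y + 8) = (y - 3)*(y + 1)*(y^3 - 5*y^2 + 2*y + 8) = (y - 3)*(y - 2)*(y + 1)*(y^2 - 3*y - 4) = (y - 3)*(y - 2)*(y + 1)^2*(y - 4)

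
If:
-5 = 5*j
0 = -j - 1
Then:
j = -1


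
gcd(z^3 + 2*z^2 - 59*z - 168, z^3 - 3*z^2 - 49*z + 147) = z + 7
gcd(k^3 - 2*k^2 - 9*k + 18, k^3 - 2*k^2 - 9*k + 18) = k^3 - 2*k^2 - 9*k + 18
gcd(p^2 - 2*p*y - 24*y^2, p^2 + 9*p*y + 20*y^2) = p + 4*y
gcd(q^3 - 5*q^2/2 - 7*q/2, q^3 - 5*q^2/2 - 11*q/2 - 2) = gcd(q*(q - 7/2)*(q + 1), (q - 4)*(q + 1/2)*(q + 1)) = q + 1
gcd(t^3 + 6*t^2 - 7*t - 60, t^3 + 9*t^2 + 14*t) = 1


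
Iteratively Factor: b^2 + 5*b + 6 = (b + 3)*(b + 2)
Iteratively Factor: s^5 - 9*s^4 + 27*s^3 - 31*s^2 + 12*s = (s - 1)*(s^4 - 8*s^3 + 19*s^2 - 12*s) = (s - 3)*(s - 1)*(s^3 - 5*s^2 + 4*s) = s*(s - 3)*(s - 1)*(s^2 - 5*s + 4) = s*(s - 3)*(s - 1)^2*(s - 4)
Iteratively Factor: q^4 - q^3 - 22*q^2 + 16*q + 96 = (q + 4)*(q^3 - 5*q^2 - 2*q + 24) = (q + 2)*(q + 4)*(q^2 - 7*q + 12) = (q - 3)*(q + 2)*(q + 4)*(q - 4)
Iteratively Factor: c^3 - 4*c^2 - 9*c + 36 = (c + 3)*(c^2 - 7*c + 12) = (c - 3)*(c + 3)*(c - 4)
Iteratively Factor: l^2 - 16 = (l + 4)*(l - 4)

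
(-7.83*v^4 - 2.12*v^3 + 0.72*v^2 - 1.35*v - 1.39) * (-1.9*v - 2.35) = 14.877*v^5 + 22.4285*v^4 + 3.614*v^3 + 0.873*v^2 + 5.8135*v + 3.2665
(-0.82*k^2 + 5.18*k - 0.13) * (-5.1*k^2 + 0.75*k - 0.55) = 4.182*k^4 - 27.033*k^3 + 4.999*k^2 - 2.9465*k + 0.0715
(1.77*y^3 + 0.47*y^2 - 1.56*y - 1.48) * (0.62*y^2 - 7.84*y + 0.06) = 1.0974*y^5 - 13.5854*y^4 - 4.5458*y^3 + 11.341*y^2 + 11.5096*y - 0.0888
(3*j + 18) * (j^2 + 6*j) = 3*j^3 + 36*j^2 + 108*j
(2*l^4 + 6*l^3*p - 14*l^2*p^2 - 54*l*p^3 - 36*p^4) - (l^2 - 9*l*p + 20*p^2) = 2*l^4 + 6*l^3*p - 14*l^2*p^2 - l^2 - 54*l*p^3 + 9*l*p - 36*p^4 - 20*p^2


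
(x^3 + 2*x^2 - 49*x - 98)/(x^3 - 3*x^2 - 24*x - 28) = (x + 7)/(x + 2)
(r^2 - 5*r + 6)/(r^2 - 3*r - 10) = (-r^2 + 5*r - 6)/(-r^2 + 3*r + 10)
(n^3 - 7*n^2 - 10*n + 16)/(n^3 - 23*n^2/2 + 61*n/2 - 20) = 2*(n + 2)/(2*n - 5)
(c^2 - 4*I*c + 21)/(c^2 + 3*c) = (c^2 - 4*I*c + 21)/(c*(c + 3))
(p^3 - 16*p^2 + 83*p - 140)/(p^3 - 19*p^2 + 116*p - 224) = (p - 5)/(p - 8)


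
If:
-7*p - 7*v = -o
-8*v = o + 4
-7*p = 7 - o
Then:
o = -12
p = -19/7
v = 1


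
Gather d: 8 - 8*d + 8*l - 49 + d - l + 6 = -7*d + 7*l - 35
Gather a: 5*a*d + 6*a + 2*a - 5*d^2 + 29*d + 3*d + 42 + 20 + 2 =a*(5*d + 8) - 5*d^2 + 32*d + 64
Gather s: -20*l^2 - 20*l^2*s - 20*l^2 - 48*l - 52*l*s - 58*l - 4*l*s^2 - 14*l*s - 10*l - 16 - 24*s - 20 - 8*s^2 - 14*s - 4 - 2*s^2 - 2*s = -40*l^2 - 116*l + s^2*(-4*l - 10) + s*(-20*l^2 - 66*l - 40) - 40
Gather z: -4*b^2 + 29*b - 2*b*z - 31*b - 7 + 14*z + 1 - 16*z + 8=-4*b^2 - 2*b + z*(-2*b - 2) + 2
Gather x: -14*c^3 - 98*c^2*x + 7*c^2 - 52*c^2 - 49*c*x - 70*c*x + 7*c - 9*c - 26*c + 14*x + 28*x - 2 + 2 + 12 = -14*c^3 - 45*c^2 - 28*c + x*(-98*c^2 - 119*c + 42) + 12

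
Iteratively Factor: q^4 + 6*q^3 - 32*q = (q + 4)*(q^3 + 2*q^2 - 8*q) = (q - 2)*(q + 4)*(q^2 + 4*q) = (q - 2)*(q + 4)^2*(q)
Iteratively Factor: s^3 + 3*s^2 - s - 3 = (s - 1)*(s^2 + 4*s + 3) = (s - 1)*(s + 1)*(s + 3)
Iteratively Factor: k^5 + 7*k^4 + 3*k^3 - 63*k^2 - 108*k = (k + 3)*(k^4 + 4*k^3 - 9*k^2 - 36*k) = (k - 3)*(k + 3)*(k^3 + 7*k^2 + 12*k) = k*(k - 3)*(k + 3)*(k^2 + 7*k + 12) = k*(k - 3)*(k + 3)*(k + 4)*(k + 3)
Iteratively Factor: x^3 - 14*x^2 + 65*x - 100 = (x - 4)*(x^2 - 10*x + 25) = (x - 5)*(x - 4)*(x - 5)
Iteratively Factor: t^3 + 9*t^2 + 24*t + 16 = (t + 1)*(t^2 + 8*t + 16) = (t + 1)*(t + 4)*(t + 4)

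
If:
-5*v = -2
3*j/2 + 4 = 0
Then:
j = -8/3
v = 2/5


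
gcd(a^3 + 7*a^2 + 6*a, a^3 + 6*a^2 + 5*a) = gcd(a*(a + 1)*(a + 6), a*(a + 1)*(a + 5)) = a^2 + a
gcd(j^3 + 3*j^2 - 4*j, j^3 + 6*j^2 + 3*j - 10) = j - 1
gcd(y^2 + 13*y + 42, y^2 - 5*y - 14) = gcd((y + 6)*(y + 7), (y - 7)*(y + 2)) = 1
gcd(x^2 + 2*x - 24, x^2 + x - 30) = x + 6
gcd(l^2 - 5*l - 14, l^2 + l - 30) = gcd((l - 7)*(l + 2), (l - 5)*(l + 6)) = 1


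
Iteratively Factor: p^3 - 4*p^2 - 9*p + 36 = (p - 3)*(p^2 - p - 12) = (p - 3)*(p + 3)*(p - 4)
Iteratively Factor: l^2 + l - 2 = (l - 1)*(l + 2)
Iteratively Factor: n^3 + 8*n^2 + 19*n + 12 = (n + 1)*(n^2 + 7*n + 12) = (n + 1)*(n + 3)*(n + 4)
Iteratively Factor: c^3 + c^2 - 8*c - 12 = (c + 2)*(c^2 - c - 6) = (c - 3)*(c + 2)*(c + 2)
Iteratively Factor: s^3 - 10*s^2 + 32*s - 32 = (s - 2)*(s^2 - 8*s + 16) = (s - 4)*(s - 2)*(s - 4)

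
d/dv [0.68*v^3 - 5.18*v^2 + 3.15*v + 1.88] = 2.04*v^2 - 10.36*v + 3.15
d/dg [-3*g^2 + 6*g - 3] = 6 - 6*g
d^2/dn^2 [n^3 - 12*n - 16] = 6*n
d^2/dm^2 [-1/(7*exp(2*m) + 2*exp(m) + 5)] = 2*(-4*(7*exp(m) + 1)^2*exp(m) + (14*exp(m) + 1)*(7*exp(2*m) + 2*exp(m) + 5))*exp(m)/(7*exp(2*m) + 2*exp(m) + 5)^3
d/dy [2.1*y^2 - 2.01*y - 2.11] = 4.2*y - 2.01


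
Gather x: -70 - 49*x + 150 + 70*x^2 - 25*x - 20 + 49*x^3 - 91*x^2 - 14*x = 49*x^3 - 21*x^2 - 88*x + 60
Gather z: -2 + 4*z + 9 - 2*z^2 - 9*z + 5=-2*z^2 - 5*z + 12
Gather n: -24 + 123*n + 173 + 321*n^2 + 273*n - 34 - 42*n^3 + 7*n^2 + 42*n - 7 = -42*n^3 + 328*n^2 + 438*n + 108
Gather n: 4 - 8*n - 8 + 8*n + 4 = 0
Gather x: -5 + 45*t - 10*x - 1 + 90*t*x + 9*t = 54*t + x*(90*t - 10) - 6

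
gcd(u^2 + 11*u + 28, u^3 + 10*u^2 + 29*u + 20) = u + 4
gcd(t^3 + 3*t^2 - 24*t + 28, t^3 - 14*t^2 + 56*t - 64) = t - 2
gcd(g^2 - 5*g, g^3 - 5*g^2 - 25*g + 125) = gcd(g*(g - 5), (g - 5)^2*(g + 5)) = g - 5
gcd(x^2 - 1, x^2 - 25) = 1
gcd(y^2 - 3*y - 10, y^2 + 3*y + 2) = y + 2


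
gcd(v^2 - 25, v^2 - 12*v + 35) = v - 5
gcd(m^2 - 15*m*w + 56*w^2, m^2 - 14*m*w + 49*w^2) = -m + 7*w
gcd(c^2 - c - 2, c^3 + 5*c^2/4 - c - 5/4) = c + 1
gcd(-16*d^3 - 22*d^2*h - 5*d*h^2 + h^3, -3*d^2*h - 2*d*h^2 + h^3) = d + h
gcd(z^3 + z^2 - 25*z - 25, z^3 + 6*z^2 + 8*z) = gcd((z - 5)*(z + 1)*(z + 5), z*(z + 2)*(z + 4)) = 1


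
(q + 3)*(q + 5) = q^2 + 8*q + 15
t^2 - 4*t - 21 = (t - 7)*(t + 3)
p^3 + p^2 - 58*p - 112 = (p - 8)*(p + 2)*(p + 7)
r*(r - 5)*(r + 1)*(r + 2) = r^4 - 2*r^3 - 13*r^2 - 10*r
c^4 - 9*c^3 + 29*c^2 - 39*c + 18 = (c - 3)^2*(c - 2)*(c - 1)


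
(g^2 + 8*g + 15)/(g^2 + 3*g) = (g + 5)/g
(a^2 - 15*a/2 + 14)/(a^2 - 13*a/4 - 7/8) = 4*(a - 4)/(4*a + 1)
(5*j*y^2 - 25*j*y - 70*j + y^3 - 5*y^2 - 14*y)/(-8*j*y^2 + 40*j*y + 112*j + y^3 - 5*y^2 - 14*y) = (5*j + y)/(-8*j + y)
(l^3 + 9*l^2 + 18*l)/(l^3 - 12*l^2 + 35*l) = (l^2 + 9*l + 18)/(l^2 - 12*l + 35)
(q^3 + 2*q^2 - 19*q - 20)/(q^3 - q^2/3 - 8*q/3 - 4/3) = 3*(q^2 + q - 20)/(3*q^2 - 4*q - 4)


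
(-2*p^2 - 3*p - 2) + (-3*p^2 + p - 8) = -5*p^2 - 2*p - 10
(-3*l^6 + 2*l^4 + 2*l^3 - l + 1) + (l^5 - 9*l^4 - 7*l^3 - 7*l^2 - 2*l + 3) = -3*l^6 + l^5 - 7*l^4 - 5*l^3 - 7*l^2 - 3*l + 4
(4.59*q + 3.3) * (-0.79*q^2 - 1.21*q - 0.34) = -3.6261*q^3 - 8.1609*q^2 - 5.5536*q - 1.122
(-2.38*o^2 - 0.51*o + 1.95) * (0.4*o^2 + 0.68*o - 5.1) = -0.952*o^4 - 1.8224*o^3 + 12.5712*o^2 + 3.927*o - 9.945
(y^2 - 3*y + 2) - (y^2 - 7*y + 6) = 4*y - 4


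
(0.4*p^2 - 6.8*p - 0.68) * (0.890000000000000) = 0.356*p^2 - 6.052*p - 0.6052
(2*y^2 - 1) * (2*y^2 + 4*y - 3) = 4*y^4 + 8*y^3 - 8*y^2 - 4*y + 3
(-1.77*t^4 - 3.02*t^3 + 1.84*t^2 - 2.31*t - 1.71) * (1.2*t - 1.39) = -2.124*t^5 - 1.1637*t^4 + 6.4058*t^3 - 5.3296*t^2 + 1.1589*t + 2.3769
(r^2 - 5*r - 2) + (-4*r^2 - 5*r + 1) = -3*r^2 - 10*r - 1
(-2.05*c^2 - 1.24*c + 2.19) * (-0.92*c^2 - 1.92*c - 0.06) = 1.886*c^4 + 5.0768*c^3 + 0.489*c^2 - 4.1304*c - 0.1314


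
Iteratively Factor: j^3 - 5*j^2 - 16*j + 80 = (j + 4)*(j^2 - 9*j + 20) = (j - 4)*(j + 4)*(j - 5)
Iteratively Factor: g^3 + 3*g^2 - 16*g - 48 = (g - 4)*(g^2 + 7*g + 12) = (g - 4)*(g + 4)*(g + 3)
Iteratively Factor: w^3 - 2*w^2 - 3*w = (w - 3)*(w^2 + w) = w*(w - 3)*(w + 1)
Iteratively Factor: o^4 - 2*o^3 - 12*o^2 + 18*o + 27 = (o + 3)*(o^3 - 5*o^2 + 3*o + 9) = (o + 1)*(o + 3)*(o^2 - 6*o + 9) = (o - 3)*(o + 1)*(o + 3)*(o - 3)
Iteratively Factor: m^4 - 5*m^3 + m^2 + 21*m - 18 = (m - 1)*(m^3 - 4*m^2 - 3*m + 18) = (m - 3)*(m - 1)*(m^2 - m - 6) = (m - 3)*(m - 1)*(m + 2)*(m - 3)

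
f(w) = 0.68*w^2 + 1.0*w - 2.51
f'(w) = 1.36*w + 1.0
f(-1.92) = -1.92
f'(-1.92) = -1.61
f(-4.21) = 5.33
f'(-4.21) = -4.73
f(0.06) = -2.45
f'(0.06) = 1.08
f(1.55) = 0.67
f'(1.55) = 3.11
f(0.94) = -0.97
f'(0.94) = 2.28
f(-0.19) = -2.68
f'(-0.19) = 0.74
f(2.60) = 4.69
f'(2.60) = 4.54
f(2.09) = 2.55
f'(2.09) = 3.84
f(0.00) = -2.51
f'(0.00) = 1.00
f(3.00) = 6.61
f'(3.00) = 5.08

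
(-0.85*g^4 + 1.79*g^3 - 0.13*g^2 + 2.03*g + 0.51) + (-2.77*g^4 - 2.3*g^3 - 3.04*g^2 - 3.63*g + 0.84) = -3.62*g^4 - 0.51*g^3 - 3.17*g^2 - 1.6*g + 1.35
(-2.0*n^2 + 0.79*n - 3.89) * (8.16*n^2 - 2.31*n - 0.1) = -16.32*n^4 + 11.0664*n^3 - 33.3673*n^2 + 8.9069*n + 0.389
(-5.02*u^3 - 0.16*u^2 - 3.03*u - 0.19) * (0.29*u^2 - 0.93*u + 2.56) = -1.4558*u^5 + 4.6222*u^4 - 13.5811*u^3 + 2.3532*u^2 - 7.5801*u - 0.4864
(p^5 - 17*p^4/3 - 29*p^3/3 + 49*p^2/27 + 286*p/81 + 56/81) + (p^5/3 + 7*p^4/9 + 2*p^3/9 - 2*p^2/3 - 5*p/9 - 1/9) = 4*p^5/3 - 44*p^4/9 - 85*p^3/9 + 31*p^2/27 + 241*p/81 + 47/81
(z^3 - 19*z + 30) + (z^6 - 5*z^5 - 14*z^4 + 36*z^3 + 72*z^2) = z^6 - 5*z^5 - 14*z^4 + 37*z^3 + 72*z^2 - 19*z + 30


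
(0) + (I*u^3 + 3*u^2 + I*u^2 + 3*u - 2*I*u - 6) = I*u^3 + 3*u^2 + I*u^2 + 3*u - 2*I*u - 6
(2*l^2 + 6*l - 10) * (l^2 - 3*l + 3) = 2*l^4 - 22*l^2 + 48*l - 30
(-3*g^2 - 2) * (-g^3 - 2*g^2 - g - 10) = 3*g^5 + 6*g^4 + 5*g^3 + 34*g^2 + 2*g + 20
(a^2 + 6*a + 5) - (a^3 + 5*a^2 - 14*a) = -a^3 - 4*a^2 + 20*a + 5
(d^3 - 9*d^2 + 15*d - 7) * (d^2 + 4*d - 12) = d^5 - 5*d^4 - 33*d^3 + 161*d^2 - 208*d + 84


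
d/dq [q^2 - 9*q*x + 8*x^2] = 2*q - 9*x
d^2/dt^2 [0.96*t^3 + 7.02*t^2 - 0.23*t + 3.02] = 5.76*t + 14.04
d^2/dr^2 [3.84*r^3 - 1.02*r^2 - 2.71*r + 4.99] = 23.04*r - 2.04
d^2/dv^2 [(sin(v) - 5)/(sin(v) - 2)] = 3*(sin(v)^2 + 2*sin(v) - 2)/(sin(v) - 2)^3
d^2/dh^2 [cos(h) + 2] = -cos(h)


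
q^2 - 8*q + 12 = (q - 6)*(q - 2)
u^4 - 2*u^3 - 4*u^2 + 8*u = u*(u - 2)^2*(u + 2)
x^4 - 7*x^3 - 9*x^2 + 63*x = x*(x - 7)*(x - 3)*(x + 3)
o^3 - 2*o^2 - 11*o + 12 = (o - 4)*(o - 1)*(o + 3)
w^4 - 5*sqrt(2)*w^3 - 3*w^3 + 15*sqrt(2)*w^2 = w^2*(w - 3)*(w - 5*sqrt(2))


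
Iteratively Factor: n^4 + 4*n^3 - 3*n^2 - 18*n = (n + 3)*(n^3 + n^2 - 6*n) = (n - 2)*(n + 3)*(n^2 + 3*n) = (n - 2)*(n + 3)^2*(n)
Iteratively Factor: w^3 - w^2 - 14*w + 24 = (w - 2)*(w^2 + w - 12) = (w - 2)*(w + 4)*(w - 3)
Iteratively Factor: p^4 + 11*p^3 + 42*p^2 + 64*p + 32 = (p + 4)*(p^3 + 7*p^2 + 14*p + 8) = (p + 4)^2*(p^2 + 3*p + 2) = (p + 1)*(p + 4)^2*(p + 2)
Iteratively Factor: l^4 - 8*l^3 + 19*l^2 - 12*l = (l - 3)*(l^3 - 5*l^2 + 4*l) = (l - 3)*(l - 1)*(l^2 - 4*l) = l*(l - 3)*(l - 1)*(l - 4)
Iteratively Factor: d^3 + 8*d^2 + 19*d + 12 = (d + 3)*(d^2 + 5*d + 4) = (d + 3)*(d + 4)*(d + 1)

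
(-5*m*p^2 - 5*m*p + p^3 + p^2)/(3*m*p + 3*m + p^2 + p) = p*(-5*m + p)/(3*m + p)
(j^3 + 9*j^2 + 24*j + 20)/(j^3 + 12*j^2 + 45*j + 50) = (j + 2)/(j + 5)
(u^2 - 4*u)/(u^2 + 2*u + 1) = u*(u - 4)/(u^2 + 2*u + 1)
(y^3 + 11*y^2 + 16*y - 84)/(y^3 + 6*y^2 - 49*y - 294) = (y - 2)/(y - 7)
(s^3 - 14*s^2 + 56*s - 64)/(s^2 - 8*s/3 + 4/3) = 3*(s^2 - 12*s + 32)/(3*s - 2)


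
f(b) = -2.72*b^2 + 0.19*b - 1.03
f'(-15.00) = 81.79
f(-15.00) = -615.88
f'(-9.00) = 49.15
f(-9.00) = -223.06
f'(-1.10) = 6.17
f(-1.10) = -4.53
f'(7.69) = -41.64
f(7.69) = -160.42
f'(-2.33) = 12.87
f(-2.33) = -16.24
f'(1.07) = -5.63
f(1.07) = -3.94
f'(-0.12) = 0.84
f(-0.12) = -1.09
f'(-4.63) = 25.38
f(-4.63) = -60.22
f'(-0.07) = 0.57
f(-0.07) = -1.06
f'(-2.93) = 16.13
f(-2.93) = -24.94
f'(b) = 0.19 - 5.44*b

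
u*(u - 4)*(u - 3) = u^3 - 7*u^2 + 12*u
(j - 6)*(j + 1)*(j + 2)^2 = j^4 - j^3 - 22*j^2 - 44*j - 24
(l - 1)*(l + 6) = l^2 + 5*l - 6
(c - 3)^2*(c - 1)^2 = c^4 - 8*c^3 + 22*c^2 - 24*c + 9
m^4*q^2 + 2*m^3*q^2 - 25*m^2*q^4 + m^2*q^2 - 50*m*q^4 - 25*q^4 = (m - 5*q)*(m + 5*q)*(m*q + q)^2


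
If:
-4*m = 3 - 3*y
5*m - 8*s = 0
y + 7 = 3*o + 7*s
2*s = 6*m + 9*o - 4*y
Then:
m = 480/233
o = 404/699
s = 300/233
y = 873/233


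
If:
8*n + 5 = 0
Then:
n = -5/8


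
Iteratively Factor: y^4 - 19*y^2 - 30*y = (y + 3)*(y^3 - 3*y^2 - 10*y) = (y - 5)*(y + 3)*(y^2 + 2*y) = y*(y - 5)*(y + 3)*(y + 2)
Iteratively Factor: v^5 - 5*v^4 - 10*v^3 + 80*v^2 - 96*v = (v)*(v^4 - 5*v^3 - 10*v^2 + 80*v - 96) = v*(v - 3)*(v^3 - 2*v^2 - 16*v + 32) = v*(v - 3)*(v - 2)*(v^2 - 16) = v*(v - 3)*(v - 2)*(v + 4)*(v - 4)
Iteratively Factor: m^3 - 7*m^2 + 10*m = (m - 2)*(m^2 - 5*m) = m*(m - 2)*(m - 5)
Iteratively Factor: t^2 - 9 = (t + 3)*(t - 3)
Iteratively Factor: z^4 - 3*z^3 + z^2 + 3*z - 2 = (z - 2)*(z^3 - z^2 - z + 1) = (z - 2)*(z - 1)*(z^2 - 1) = (z - 2)*(z - 1)^2*(z + 1)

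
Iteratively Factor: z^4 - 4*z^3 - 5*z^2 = (z - 5)*(z^3 + z^2) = z*(z - 5)*(z^2 + z) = z*(z - 5)*(z + 1)*(z)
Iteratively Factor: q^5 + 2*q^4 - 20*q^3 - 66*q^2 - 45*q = (q - 5)*(q^4 + 7*q^3 + 15*q^2 + 9*q) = (q - 5)*(q + 1)*(q^3 + 6*q^2 + 9*q) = (q - 5)*(q + 1)*(q + 3)*(q^2 + 3*q) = (q - 5)*(q + 1)*(q + 3)^2*(q)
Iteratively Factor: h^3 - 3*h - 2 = (h + 1)*(h^2 - h - 2) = (h + 1)^2*(h - 2)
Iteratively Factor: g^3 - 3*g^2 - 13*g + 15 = (g - 1)*(g^2 - 2*g - 15) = (g - 5)*(g - 1)*(g + 3)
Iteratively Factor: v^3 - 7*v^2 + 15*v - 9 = (v - 3)*(v^2 - 4*v + 3) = (v - 3)^2*(v - 1)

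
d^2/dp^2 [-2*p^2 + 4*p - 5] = -4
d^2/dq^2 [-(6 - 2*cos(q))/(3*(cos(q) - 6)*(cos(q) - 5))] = 2*((1 - cos(q)^2)^2 - cos(q)^5 + 83*cos(q)^3 - 343*cos(q)^2 + 108*cos(q) + 113)/(3*(cos(q) - 6)^3*(cos(q) - 5)^3)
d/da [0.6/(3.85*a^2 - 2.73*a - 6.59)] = (1.638 - 4.62*a)/(-3.85*a^2 + 2.73*a + 6.59)^2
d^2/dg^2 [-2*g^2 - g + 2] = -4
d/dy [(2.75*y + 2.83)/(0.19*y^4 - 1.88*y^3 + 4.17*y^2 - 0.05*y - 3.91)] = (-1.5675*y^4 + 8.1892*y^3 + 4.4937*y^2 - 23.6022*y - 10.611)/(0.0361*y^8 - 0.7144*y^7 + 5.119*y^6 - 15.6982*y^5 + 16.0911*y^4 + 14.2846*y^3 - 32.6069*y^2 + 0.391*y + 15.2881)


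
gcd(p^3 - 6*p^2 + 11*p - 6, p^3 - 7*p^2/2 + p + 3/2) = p^2 - 4*p + 3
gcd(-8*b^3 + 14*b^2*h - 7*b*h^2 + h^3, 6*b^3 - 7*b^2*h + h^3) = 2*b^2 - 3*b*h + h^2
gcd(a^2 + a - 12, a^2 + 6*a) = 1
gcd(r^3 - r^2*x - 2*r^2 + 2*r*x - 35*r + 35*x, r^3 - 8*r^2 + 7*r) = r - 7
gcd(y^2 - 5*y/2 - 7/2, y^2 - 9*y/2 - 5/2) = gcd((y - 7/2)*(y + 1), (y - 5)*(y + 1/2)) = 1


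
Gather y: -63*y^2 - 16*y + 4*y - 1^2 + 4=-63*y^2 - 12*y + 3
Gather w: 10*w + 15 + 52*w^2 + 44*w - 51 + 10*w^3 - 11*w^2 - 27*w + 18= 10*w^3 + 41*w^2 + 27*w - 18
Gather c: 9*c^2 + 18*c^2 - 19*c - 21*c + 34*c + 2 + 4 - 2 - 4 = 27*c^2 - 6*c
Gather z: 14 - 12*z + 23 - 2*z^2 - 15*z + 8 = -2*z^2 - 27*z + 45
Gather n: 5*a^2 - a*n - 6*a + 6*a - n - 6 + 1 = 5*a^2 + n*(-a - 1) - 5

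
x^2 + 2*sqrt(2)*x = x*(x + 2*sqrt(2))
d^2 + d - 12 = (d - 3)*(d + 4)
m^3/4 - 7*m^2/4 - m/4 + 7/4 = (m/4 + 1/4)*(m - 7)*(m - 1)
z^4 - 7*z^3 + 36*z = z*(z - 6)*(z - 3)*(z + 2)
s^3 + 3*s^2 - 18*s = s*(s - 3)*(s + 6)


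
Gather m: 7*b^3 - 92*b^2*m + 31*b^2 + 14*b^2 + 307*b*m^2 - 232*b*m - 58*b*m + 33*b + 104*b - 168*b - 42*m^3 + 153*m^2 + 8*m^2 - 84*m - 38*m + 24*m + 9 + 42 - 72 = 7*b^3 + 45*b^2 - 31*b - 42*m^3 + m^2*(307*b + 161) + m*(-92*b^2 - 290*b - 98) - 21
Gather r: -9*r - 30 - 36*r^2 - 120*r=-36*r^2 - 129*r - 30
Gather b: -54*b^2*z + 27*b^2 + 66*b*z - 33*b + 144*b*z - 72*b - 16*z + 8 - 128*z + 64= b^2*(27 - 54*z) + b*(210*z - 105) - 144*z + 72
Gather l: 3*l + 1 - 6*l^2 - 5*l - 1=-6*l^2 - 2*l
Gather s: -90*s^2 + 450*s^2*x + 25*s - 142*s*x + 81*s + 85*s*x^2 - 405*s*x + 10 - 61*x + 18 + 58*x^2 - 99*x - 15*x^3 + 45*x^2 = s^2*(450*x - 90) + s*(85*x^2 - 547*x + 106) - 15*x^3 + 103*x^2 - 160*x + 28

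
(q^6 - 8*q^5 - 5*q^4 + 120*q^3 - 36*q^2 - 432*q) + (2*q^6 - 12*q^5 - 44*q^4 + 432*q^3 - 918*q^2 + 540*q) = 3*q^6 - 20*q^5 - 49*q^4 + 552*q^3 - 954*q^2 + 108*q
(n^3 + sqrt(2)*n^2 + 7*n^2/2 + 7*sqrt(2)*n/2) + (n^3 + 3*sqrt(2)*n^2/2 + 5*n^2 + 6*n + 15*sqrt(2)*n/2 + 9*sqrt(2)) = 2*n^3 + 5*sqrt(2)*n^2/2 + 17*n^2/2 + 6*n + 11*sqrt(2)*n + 9*sqrt(2)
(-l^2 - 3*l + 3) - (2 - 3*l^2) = 2*l^2 - 3*l + 1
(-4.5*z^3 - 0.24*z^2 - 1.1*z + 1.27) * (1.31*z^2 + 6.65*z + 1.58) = -5.895*z^5 - 30.2394*z^4 - 10.147*z^3 - 6.0305*z^2 + 6.7075*z + 2.0066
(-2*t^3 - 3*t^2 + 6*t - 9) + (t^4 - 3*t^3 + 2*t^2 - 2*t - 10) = t^4 - 5*t^3 - t^2 + 4*t - 19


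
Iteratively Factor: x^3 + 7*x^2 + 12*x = (x + 4)*(x^2 + 3*x) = x*(x + 4)*(x + 3)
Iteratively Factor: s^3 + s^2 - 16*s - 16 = (s + 1)*(s^2 - 16) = (s + 1)*(s + 4)*(s - 4)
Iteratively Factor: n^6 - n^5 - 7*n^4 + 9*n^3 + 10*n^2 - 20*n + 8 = (n + 2)*(n^5 - 3*n^4 - n^3 + 11*n^2 - 12*n + 4) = (n - 1)*(n + 2)*(n^4 - 2*n^3 - 3*n^2 + 8*n - 4) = (n - 2)*(n - 1)*(n + 2)*(n^3 - 3*n + 2) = (n - 2)*(n - 1)^2*(n + 2)*(n^2 + n - 2) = (n - 2)*(n - 1)^2*(n + 2)^2*(n - 1)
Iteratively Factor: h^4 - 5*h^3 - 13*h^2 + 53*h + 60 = (h + 1)*(h^3 - 6*h^2 - 7*h + 60) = (h + 1)*(h + 3)*(h^2 - 9*h + 20) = (h - 4)*(h + 1)*(h + 3)*(h - 5)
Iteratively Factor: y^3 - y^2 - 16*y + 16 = (y + 4)*(y^2 - 5*y + 4) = (y - 4)*(y + 4)*(y - 1)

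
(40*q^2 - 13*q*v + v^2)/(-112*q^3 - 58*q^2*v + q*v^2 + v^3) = (-5*q + v)/(14*q^2 + 9*q*v + v^2)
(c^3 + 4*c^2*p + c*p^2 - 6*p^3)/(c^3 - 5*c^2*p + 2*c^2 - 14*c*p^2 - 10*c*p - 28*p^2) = (-c^2 - 2*c*p + 3*p^2)/(-c^2 + 7*c*p - 2*c + 14*p)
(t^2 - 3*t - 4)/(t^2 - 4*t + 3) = (t^2 - 3*t - 4)/(t^2 - 4*t + 3)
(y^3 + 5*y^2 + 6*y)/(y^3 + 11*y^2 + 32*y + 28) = y*(y + 3)/(y^2 + 9*y + 14)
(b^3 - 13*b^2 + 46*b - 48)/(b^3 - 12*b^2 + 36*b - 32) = (b - 3)/(b - 2)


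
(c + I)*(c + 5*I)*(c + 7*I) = c^3 + 13*I*c^2 - 47*c - 35*I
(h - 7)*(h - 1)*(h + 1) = h^3 - 7*h^2 - h + 7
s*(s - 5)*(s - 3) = s^3 - 8*s^2 + 15*s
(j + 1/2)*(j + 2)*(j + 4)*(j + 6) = j^4 + 25*j^3/2 + 50*j^2 + 70*j + 24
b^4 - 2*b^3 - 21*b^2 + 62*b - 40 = (b - 4)*(b - 2)*(b - 1)*(b + 5)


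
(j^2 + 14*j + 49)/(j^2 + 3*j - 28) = (j + 7)/(j - 4)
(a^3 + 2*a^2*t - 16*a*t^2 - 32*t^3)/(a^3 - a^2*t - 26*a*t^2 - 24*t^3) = (-a^2 + 2*a*t + 8*t^2)/(-a^2 + 5*a*t + 6*t^2)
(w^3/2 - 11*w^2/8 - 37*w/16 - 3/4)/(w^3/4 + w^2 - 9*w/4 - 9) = (8*w^3 - 22*w^2 - 37*w - 12)/(4*(w^3 + 4*w^2 - 9*w - 36))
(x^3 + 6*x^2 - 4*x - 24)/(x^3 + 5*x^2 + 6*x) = (x^2 + 4*x - 12)/(x*(x + 3))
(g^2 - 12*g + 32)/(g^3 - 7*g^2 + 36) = (g^2 - 12*g + 32)/(g^3 - 7*g^2 + 36)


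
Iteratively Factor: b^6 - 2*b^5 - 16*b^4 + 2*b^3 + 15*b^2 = (b + 1)*(b^5 - 3*b^4 - 13*b^3 + 15*b^2) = (b - 5)*(b + 1)*(b^4 + 2*b^3 - 3*b^2) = b*(b - 5)*(b + 1)*(b^3 + 2*b^2 - 3*b) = b*(b - 5)*(b + 1)*(b + 3)*(b^2 - b) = b*(b - 5)*(b - 1)*(b + 1)*(b + 3)*(b)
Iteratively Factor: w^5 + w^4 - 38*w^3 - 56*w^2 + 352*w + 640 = (w + 2)*(w^4 - w^3 - 36*w^2 + 16*w + 320) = (w + 2)*(w + 4)*(w^3 - 5*w^2 - 16*w + 80) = (w - 5)*(w + 2)*(w + 4)*(w^2 - 16) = (w - 5)*(w - 4)*(w + 2)*(w + 4)*(w + 4)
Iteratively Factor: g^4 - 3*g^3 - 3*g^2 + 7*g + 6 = (g - 3)*(g^3 - 3*g - 2) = (g - 3)*(g - 2)*(g^2 + 2*g + 1) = (g - 3)*(g - 2)*(g + 1)*(g + 1)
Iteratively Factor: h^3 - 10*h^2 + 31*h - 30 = (h - 2)*(h^2 - 8*h + 15) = (h - 5)*(h - 2)*(h - 3)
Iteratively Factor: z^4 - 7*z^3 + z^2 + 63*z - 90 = (z - 3)*(z^3 - 4*z^2 - 11*z + 30) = (z - 3)*(z + 3)*(z^2 - 7*z + 10) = (z - 5)*(z - 3)*(z + 3)*(z - 2)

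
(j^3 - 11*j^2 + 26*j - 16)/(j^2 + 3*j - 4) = (j^2 - 10*j + 16)/(j + 4)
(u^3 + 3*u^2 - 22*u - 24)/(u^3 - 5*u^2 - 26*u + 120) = (u^2 + 7*u + 6)/(u^2 - u - 30)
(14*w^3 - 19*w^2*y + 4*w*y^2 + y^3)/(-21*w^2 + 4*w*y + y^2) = (2*w^2 - 3*w*y + y^2)/(-3*w + y)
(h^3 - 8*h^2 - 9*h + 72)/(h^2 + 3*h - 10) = (h^3 - 8*h^2 - 9*h + 72)/(h^2 + 3*h - 10)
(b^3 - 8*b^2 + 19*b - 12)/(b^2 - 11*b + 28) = (b^2 - 4*b + 3)/(b - 7)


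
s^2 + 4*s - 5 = (s - 1)*(s + 5)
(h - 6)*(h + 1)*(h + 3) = h^3 - 2*h^2 - 21*h - 18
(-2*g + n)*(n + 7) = -2*g*n - 14*g + n^2 + 7*n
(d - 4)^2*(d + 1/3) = d^3 - 23*d^2/3 + 40*d/3 + 16/3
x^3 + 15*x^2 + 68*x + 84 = (x + 2)*(x + 6)*(x + 7)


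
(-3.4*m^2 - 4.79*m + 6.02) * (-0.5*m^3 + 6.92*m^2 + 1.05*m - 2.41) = 1.7*m^5 - 21.133*m^4 - 39.7268*m^3 + 44.8229*m^2 + 17.8649*m - 14.5082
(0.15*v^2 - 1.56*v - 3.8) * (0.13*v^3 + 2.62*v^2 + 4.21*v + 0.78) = 0.0195*v^5 + 0.1902*v^4 - 3.9497*v^3 - 16.4066*v^2 - 17.2148*v - 2.964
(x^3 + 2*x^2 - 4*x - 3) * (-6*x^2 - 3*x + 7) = -6*x^5 - 15*x^4 + 25*x^3 + 44*x^2 - 19*x - 21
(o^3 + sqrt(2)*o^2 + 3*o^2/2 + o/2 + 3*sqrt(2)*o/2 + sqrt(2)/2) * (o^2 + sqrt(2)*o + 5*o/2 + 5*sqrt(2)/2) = o^5 + 2*sqrt(2)*o^4 + 4*o^4 + 25*o^3/4 + 8*sqrt(2)*o^3 + 37*o^2/4 + 17*sqrt(2)*o^2/2 + 5*sqrt(2)*o/2 + 17*o/2 + 5/2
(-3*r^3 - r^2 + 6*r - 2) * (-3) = 9*r^3 + 3*r^2 - 18*r + 6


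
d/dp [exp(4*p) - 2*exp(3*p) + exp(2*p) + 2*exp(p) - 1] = 2*(2*exp(3*p) - 3*exp(2*p) + exp(p) + 1)*exp(p)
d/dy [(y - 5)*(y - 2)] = 2*y - 7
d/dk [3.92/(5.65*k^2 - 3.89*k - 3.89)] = (15.2488 - 44.296*k)/(-5.65*k^2 + 3.89*k + 3.89)^2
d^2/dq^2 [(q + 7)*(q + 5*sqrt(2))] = 2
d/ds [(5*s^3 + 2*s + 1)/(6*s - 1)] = (60*s^3 - 15*s^2 - 8)/(36*s^2 - 12*s + 1)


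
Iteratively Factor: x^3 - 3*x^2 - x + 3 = (x - 3)*(x^2 - 1) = (x - 3)*(x + 1)*(x - 1)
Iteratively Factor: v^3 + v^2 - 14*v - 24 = (v + 2)*(v^2 - v - 12) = (v - 4)*(v + 2)*(v + 3)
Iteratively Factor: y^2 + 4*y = (y + 4)*(y)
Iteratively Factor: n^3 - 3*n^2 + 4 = (n + 1)*(n^2 - 4*n + 4) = (n - 2)*(n + 1)*(n - 2)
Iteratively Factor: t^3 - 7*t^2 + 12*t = (t)*(t^2 - 7*t + 12) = t*(t - 4)*(t - 3)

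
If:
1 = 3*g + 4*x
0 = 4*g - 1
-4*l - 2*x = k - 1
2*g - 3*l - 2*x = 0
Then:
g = 1/4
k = 3/8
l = 1/8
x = 1/16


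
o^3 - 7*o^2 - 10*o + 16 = (o - 8)*(o - 1)*(o + 2)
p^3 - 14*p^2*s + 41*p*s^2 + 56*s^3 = (p - 8*s)*(p - 7*s)*(p + s)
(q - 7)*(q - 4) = q^2 - 11*q + 28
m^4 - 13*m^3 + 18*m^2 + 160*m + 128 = (m - 8)^2*(m + 1)*(m + 2)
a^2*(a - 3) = a^3 - 3*a^2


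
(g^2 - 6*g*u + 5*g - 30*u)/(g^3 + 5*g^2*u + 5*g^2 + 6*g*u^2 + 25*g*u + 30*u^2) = (g - 6*u)/(g^2 + 5*g*u + 6*u^2)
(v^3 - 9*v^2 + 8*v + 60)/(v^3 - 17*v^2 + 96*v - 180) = (v + 2)/(v - 6)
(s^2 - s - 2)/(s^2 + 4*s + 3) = (s - 2)/(s + 3)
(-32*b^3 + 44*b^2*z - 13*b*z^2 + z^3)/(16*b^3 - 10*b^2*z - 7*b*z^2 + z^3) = (-4*b + z)/(2*b + z)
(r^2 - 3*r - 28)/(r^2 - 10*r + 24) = (r^2 - 3*r - 28)/(r^2 - 10*r + 24)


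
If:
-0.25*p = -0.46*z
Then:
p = 1.84*z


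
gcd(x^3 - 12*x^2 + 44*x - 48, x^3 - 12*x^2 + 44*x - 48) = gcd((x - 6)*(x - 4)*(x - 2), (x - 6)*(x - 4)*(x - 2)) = x^3 - 12*x^2 + 44*x - 48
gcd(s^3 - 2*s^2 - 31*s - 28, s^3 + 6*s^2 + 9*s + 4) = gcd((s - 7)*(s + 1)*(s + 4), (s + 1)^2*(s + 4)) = s^2 + 5*s + 4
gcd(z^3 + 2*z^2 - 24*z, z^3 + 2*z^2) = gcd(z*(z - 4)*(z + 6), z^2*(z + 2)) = z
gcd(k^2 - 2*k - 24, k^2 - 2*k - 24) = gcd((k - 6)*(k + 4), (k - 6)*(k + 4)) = k^2 - 2*k - 24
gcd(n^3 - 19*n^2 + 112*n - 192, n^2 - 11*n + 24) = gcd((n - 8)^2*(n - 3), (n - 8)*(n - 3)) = n^2 - 11*n + 24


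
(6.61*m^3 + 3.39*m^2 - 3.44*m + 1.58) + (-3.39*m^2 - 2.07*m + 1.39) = 6.61*m^3 - 5.51*m + 2.97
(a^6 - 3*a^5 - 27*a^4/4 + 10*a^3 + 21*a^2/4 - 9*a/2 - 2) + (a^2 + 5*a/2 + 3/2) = a^6 - 3*a^5 - 27*a^4/4 + 10*a^3 + 25*a^2/4 - 2*a - 1/2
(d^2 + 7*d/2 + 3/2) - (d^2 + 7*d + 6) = -7*d/2 - 9/2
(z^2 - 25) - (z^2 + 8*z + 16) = -8*z - 41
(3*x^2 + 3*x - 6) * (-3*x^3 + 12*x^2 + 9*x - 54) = -9*x^5 + 27*x^4 + 81*x^3 - 207*x^2 - 216*x + 324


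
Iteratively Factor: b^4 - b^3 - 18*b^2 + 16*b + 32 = (b + 4)*(b^3 - 5*b^2 + 2*b + 8) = (b + 1)*(b + 4)*(b^2 - 6*b + 8) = (b - 4)*(b + 1)*(b + 4)*(b - 2)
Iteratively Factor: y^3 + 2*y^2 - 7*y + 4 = (y + 4)*(y^2 - 2*y + 1) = (y - 1)*(y + 4)*(y - 1)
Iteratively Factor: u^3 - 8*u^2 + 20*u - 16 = (u - 2)*(u^2 - 6*u + 8) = (u - 4)*(u - 2)*(u - 2)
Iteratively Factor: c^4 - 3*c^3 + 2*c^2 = (c)*(c^3 - 3*c^2 + 2*c) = c^2*(c^2 - 3*c + 2) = c^2*(c - 1)*(c - 2)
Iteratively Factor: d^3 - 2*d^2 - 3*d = (d + 1)*(d^2 - 3*d) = (d - 3)*(d + 1)*(d)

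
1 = 1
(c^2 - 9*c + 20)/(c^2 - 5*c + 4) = (c - 5)/(c - 1)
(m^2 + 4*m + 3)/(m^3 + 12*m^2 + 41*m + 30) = (m + 3)/(m^2 + 11*m + 30)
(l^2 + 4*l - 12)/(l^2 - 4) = (l + 6)/(l + 2)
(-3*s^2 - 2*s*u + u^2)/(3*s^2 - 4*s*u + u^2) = (-s - u)/(s - u)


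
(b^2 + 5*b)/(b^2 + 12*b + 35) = b/(b + 7)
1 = 1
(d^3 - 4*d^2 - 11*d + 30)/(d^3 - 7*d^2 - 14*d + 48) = (d - 5)/(d - 8)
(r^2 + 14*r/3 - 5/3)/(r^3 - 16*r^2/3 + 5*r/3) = (r + 5)/(r*(r - 5))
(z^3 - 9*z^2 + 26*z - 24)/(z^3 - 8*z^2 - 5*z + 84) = (z^2 - 5*z + 6)/(z^2 - 4*z - 21)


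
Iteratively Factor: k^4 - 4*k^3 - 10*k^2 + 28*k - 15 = (k - 5)*(k^3 + k^2 - 5*k + 3) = (k - 5)*(k - 1)*(k^2 + 2*k - 3) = (k - 5)*(k - 1)*(k + 3)*(k - 1)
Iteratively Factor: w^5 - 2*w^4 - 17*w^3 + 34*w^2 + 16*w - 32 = (w - 4)*(w^4 + 2*w^3 - 9*w^2 - 2*w + 8) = (w - 4)*(w - 1)*(w^3 + 3*w^2 - 6*w - 8) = (w - 4)*(w - 2)*(w - 1)*(w^2 + 5*w + 4) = (w - 4)*(w - 2)*(w - 1)*(w + 4)*(w + 1)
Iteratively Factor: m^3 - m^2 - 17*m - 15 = (m - 5)*(m^2 + 4*m + 3) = (m - 5)*(m + 1)*(m + 3)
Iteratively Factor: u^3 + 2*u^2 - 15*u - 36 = (u + 3)*(u^2 - u - 12) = (u + 3)^2*(u - 4)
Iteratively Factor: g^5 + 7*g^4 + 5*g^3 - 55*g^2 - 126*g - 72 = (g + 2)*(g^4 + 5*g^3 - 5*g^2 - 45*g - 36) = (g - 3)*(g + 2)*(g^3 + 8*g^2 + 19*g + 12) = (g - 3)*(g + 2)*(g + 3)*(g^2 + 5*g + 4) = (g - 3)*(g + 1)*(g + 2)*(g + 3)*(g + 4)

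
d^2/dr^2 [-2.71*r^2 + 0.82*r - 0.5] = -5.42000000000000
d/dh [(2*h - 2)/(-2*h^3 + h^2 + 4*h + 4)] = 2*(-2*h^3 + h^2 + 4*h - 2*(h - 1)*(-3*h^2 + h + 2) + 4)/(-2*h^3 + h^2 + 4*h + 4)^2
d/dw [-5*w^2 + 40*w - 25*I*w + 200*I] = -10*w + 40 - 25*I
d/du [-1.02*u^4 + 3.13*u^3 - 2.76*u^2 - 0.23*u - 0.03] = -4.08*u^3 + 9.39*u^2 - 5.52*u - 0.23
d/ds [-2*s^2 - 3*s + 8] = -4*s - 3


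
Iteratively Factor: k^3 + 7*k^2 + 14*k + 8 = (k + 4)*(k^2 + 3*k + 2) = (k + 2)*(k + 4)*(k + 1)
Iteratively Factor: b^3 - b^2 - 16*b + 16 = (b - 1)*(b^2 - 16) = (b - 1)*(b + 4)*(b - 4)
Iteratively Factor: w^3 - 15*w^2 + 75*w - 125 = (w - 5)*(w^2 - 10*w + 25) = (w - 5)^2*(w - 5)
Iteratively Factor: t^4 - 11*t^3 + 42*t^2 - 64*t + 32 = (t - 1)*(t^3 - 10*t^2 + 32*t - 32) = (t - 4)*(t - 1)*(t^2 - 6*t + 8) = (t - 4)*(t - 2)*(t - 1)*(t - 4)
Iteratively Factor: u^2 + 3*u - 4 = (u - 1)*(u + 4)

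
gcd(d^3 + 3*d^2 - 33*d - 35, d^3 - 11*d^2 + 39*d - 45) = d - 5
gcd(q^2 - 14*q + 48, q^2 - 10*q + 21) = 1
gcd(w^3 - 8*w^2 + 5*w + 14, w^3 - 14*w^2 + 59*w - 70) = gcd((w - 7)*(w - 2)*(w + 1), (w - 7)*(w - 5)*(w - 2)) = w^2 - 9*w + 14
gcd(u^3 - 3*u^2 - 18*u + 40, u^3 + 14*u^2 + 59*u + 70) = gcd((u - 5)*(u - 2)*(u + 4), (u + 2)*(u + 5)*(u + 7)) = 1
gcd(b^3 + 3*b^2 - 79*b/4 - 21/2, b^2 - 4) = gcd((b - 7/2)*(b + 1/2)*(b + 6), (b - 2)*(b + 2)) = 1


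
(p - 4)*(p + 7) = p^2 + 3*p - 28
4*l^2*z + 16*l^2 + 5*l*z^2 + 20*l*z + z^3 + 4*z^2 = (l + z)*(4*l + z)*(z + 4)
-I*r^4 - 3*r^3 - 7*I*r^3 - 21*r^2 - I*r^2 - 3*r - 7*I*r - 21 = (r + 7)*(r - 3*I)*(r - I)*(-I*r + 1)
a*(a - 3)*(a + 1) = a^3 - 2*a^2 - 3*a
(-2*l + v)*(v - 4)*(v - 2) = -2*l*v^2 + 12*l*v - 16*l + v^3 - 6*v^2 + 8*v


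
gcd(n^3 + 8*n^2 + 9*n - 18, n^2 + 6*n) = n + 6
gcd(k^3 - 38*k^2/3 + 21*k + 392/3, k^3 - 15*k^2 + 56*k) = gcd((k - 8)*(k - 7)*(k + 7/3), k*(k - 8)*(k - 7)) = k^2 - 15*k + 56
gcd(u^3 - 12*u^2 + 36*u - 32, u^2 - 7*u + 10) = u - 2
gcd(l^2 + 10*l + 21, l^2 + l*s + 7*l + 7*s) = l + 7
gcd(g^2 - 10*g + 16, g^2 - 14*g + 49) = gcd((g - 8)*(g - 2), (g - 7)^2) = 1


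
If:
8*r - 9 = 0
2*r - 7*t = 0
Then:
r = 9/8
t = 9/28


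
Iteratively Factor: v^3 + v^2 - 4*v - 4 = (v + 1)*(v^2 - 4) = (v + 1)*(v + 2)*(v - 2)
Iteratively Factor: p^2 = (p)*(p)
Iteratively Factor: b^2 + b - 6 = (b - 2)*(b + 3)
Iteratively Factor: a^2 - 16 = (a - 4)*(a + 4)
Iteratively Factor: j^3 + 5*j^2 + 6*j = (j + 2)*(j^2 + 3*j) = j*(j + 2)*(j + 3)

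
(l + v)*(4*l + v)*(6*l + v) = 24*l^3 + 34*l^2*v + 11*l*v^2 + v^3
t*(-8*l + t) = -8*l*t + t^2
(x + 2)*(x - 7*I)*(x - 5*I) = x^3 + 2*x^2 - 12*I*x^2 - 35*x - 24*I*x - 70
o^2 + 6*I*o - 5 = (o + I)*(o + 5*I)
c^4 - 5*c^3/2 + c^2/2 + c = c*(c - 2)*(c - 1)*(c + 1/2)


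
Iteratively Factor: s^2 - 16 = (s - 4)*(s + 4)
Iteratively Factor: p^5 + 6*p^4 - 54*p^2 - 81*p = (p)*(p^4 + 6*p^3 - 54*p - 81) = p*(p + 3)*(p^3 + 3*p^2 - 9*p - 27) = p*(p + 3)^2*(p^2 - 9) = p*(p + 3)^3*(p - 3)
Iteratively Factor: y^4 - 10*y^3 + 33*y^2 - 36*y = (y)*(y^3 - 10*y^2 + 33*y - 36) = y*(y - 3)*(y^2 - 7*y + 12) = y*(y - 4)*(y - 3)*(y - 3)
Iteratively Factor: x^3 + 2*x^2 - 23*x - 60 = (x + 4)*(x^2 - 2*x - 15) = (x + 3)*(x + 4)*(x - 5)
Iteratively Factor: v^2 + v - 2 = (v - 1)*(v + 2)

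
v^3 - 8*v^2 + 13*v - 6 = (v - 6)*(v - 1)^2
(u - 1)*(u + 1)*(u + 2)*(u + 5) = u^4 + 7*u^3 + 9*u^2 - 7*u - 10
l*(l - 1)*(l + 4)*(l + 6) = l^4 + 9*l^3 + 14*l^2 - 24*l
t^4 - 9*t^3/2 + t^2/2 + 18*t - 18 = (t - 3)*(t - 2)*(t - 3/2)*(t + 2)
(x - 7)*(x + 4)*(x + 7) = x^3 + 4*x^2 - 49*x - 196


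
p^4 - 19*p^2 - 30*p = p*(p - 5)*(p + 2)*(p + 3)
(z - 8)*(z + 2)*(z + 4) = z^3 - 2*z^2 - 40*z - 64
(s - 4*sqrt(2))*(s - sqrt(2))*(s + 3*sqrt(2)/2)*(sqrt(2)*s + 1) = sqrt(2)*s^4 - 6*s^3 - 21*sqrt(2)*s^2/2 + 17*s + 12*sqrt(2)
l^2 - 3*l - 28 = (l - 7)*(l + 4)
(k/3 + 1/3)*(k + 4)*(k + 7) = k^3/3 + 4*k^2 + 13*k + 28/3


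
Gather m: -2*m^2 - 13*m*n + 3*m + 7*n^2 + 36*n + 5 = -2*m^2 + m*(3 - 13*n) + 7*n^2 + 36*n + 5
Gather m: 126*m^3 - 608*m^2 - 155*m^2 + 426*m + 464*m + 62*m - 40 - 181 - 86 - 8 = 126*m^3 - 763*m^2 + 952*m - 315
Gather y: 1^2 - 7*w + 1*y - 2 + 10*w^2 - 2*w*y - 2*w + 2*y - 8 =10*w^2 - 9*w + y*(3 - 2*w) - 9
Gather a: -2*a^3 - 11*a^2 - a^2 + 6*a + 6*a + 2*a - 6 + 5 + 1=-2*a^3 - 12*a^2 + 14*a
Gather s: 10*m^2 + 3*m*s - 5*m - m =10*m^2 + 3*m*s - 6*m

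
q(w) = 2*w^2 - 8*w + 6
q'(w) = 4*w - 8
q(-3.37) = 55.67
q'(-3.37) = -21.48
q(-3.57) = 60.05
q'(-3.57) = -22.28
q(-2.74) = 42.94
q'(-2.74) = -18.96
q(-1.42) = 21.39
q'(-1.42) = -13.68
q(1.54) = -1.58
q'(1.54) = -1.84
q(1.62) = -1.71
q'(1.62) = -1.52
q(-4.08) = 71.93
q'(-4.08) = -24.32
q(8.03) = 70.72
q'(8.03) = 24.12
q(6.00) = 30.00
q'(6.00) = 16.00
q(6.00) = 30.00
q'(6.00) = 16.00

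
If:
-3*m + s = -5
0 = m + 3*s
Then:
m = 3/2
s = -1/2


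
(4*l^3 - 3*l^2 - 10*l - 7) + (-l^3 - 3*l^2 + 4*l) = 3*l^3 - 6*l^2 - 6*l - 7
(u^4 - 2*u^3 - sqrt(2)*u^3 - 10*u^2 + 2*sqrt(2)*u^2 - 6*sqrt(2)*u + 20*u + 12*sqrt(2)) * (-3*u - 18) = -3*u^5 - 12*u^4 + 3*sqrt(2)*u^4 + 12*sqrt(2)*u^3 + 66*u^3 - 18*sqrt(2)*u^2 + 120*u^2 - 360*u + 72*sqrt(2)*u - 216*sqrt(2)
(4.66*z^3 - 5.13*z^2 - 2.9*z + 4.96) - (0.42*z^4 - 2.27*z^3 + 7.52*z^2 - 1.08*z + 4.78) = -0.42*z^4 + 6.93*z^3 - 12.65*z^2 - 1.82*z + 0.18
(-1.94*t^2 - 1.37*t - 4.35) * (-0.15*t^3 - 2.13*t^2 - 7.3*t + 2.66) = 0.291*t^5 + 4.3377*t^4 + 17.7326*t^3 + 14.1061*t^2 + 28.1108*t - 11.571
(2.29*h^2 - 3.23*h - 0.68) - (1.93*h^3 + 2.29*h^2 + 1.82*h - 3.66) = -1.93*h^3 - 5.05*h + 2.98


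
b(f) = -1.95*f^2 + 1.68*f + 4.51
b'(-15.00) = 60.18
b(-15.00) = -459.44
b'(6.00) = -21.72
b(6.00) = -55.61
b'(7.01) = -25.66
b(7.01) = -79.54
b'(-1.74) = 8.47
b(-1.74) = -4.32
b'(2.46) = -7.91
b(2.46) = -3.16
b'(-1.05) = 5.78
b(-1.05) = 0.60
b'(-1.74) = 8.47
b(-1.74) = -4.32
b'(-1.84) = 8.86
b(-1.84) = -5.18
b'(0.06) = 1.45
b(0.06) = 4.60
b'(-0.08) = 1.99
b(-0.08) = 4.36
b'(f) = 1.68 - 3.9*f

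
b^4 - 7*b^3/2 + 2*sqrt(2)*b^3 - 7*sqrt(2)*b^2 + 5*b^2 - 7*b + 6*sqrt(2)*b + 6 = (b - 2)*(b - 3/2)*(b + sqrt(2))^2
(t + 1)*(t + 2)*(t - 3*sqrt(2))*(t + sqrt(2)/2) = t^4 - 5*sqrt(2)*t^3/2 + 3*t^3 - 15*sqrt(2)*t^2/2 - t^2 - 9*t - 5*sqrt(2)*t - 6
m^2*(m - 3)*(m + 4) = m^4 + m^3 - 12*m^2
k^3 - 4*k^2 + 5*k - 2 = (k - 2)*(k - 1)^2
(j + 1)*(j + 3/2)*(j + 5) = j^3 + 15*j^2/2 + 14*j + 15/2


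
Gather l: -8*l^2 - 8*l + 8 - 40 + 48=-8*l^2 - 8*l + 16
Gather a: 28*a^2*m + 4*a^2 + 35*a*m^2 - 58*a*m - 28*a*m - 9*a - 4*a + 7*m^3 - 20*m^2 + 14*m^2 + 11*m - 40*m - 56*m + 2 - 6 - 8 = a^2*(28*m + 4) + a*(35*m^2 - 86*m - 13) + 7*m^3 - 6*m^2 - 85*m - 12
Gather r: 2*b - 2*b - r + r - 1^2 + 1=0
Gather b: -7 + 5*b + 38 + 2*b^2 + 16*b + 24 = 2*b^2 + 21*b + 55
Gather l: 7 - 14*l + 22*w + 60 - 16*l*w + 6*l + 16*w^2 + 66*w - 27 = l*(-16*w - 8) + 16*w^2 + 88*w + 40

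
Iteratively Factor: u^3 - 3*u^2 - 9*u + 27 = (u - 3)*(u^2 - 9) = (u - 3)*(u + 3)*(u - 3)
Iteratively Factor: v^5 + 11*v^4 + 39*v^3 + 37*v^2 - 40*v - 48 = (v + 4)*(v^4 + 7*v^3 + 11*v^2 - 7*v - 12) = (v + 3)*(v + 4)*(v^3 + 4*v^2 - v - 4) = (v - 1)*(v + 3)*(v + 4)*(v^2 + 5*v + 4) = (v - 1)*(v + 1)*(v + 3)*(v + 4)*(v + 4)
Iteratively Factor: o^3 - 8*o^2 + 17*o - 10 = (o - 2)*(o^2 - 6*o + 5) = (o - 2)*(o - 1)*(o - 5)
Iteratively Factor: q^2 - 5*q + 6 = (q - 2)*(q - 3)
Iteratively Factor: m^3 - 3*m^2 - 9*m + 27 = (m - 3)*(m^2 - 9) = (m - 3)^2*(m + 3)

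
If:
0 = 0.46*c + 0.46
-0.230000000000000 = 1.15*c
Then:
No Solution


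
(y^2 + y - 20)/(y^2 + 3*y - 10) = (y - 4)/(y - 2)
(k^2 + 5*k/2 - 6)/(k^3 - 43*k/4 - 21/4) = 2*(-2*k^2 - 5*k + 12)/(-4*k^3 + 43*k + 21)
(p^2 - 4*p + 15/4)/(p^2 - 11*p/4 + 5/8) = 2*(2*p - 3)/(4*p - 1)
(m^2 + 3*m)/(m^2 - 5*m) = (m + 3)/(m - 5)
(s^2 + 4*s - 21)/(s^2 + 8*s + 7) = (s - 3)/(s + 1)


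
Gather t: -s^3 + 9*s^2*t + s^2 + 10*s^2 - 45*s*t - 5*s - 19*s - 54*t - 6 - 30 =-s^3 + 11*s^2 - 24*s + t*(9*s^2 - 45*s - 54) - 36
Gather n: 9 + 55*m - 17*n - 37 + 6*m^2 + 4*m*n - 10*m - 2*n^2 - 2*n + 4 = 6*m^2 + 45*m - 2*n^2 + n*(4*m - 19) - 24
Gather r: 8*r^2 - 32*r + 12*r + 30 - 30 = 8*r^2 - 20*r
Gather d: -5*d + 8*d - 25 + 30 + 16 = 3*d + 21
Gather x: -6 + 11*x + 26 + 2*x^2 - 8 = 2*x^2 + 11*x + 12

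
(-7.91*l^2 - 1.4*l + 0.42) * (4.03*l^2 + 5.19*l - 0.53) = -31.8773*l^4 - 46.6949*l^3 - 1.3811*l^2 + 2.9218*l - 0.2226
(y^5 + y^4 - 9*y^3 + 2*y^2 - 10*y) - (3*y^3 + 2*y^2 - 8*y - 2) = y^5 + y^4 - 12*y^3 - 2*y + 2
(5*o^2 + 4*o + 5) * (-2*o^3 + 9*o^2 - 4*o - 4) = -10*o^5 + 37*o^4 + 6*o^3 + 9*o^2 - 36*o - 20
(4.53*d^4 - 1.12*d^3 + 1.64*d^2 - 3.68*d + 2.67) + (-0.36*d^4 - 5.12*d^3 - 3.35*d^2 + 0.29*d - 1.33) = 4.17*d^4 - 6.24*d^3 - 1.71*d^2 - 3.39*d + 1.34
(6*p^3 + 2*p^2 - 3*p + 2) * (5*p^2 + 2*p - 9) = 30*p^5 + 22*p^4 - 65*p^3 - 14*p^2 + 31*p - 18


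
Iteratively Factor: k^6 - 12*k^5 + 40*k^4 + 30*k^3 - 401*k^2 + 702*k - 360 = (k - 4)*(k^5 - 8*k^4 + 8*k^3 + 62*k^2 - 153*k + 90) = (k - 4)*(k - 3)*(k^4 - 5*k^3 - 7*k^2 + 41*k - 30) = (k - 5)*(k - 4)*(k - 3)*(k^3 - 7*k + 6) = (k - 5)*(k - 4)*(k - 3)*(k + 3)*(k^2 - 3*k + 2) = (k - 5)*(k - 4)*(k - 3)*(k - 2)*(k + 3)*(k - 1)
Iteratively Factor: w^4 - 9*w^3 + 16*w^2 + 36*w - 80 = (w + 2)*(w^3 - 11*w^2 + 38*w - 40) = (w - 2)*(w + 2)*(w^2 - 9*w + 20) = (w - 4)*(w - 2)*(w + 2)*(w - 5)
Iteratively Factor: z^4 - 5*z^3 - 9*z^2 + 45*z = (z - 5)*(z^3 - 9*z) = (z - 5)*(z - 3)*(z^2 + 3*z) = z*(z - 5)*(z - 3)*(z + 3)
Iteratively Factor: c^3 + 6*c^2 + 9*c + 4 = (c + 1)*(c^2 + 5*c + 4) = (c + 1)*(c + 4)*(c + 1)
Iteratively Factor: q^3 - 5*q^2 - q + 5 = (q - 5)*(q^2 - 1) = (q - 5)*(q - 1)*(q + 1)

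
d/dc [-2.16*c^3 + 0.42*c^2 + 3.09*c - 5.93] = -6.48*c^2 + 0.84*c + 3.09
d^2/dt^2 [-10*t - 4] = 0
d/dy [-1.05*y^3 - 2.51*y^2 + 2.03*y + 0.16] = -3.15*y^2 - 5.02*y + 2.03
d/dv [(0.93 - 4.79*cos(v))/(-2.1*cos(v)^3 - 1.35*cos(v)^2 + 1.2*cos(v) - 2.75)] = (20.118*cos(v)^3 + 0.6075*cos(v)^2 - 2.511*cos(v) - 12.0565)*sin(v)/(4.41*cos(v)^6 + 5.67*cos(v)^5 - 3.2175*cos(v)^4 + 8.31*cos(v)^3 + 8.865*cos(v)^2 - 6.6*cos(v) + 7.5625)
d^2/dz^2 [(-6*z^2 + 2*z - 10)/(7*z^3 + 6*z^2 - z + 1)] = 4*(-147*z^6 + 147*z^5 - 1407*z^4 - 1508*z^3 - 423*z^2 + 177*z + 23)/(343*z^9 + 882*z^8 + 609*z^7 + 111*z^6 + 165*z^5 + 84*z^4 - 16*z^3 + 21*z^2 - 3*z + 1)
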